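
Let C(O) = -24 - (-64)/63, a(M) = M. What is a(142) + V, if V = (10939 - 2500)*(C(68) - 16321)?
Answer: -2896461541/21 ≈ -1.3793e+8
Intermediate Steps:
C(O) = -1448/63 (C(O) = -24 - (-64)/63 = -24 - 1*(-64/63) = -24 + 64/63 = -1448/63)
V = -2896464523/21 (V = (10939 - 2500)*(-1448/63 - 16321) = 8439*(-1029671/63) = -2896464523/21 ≈ -1.3793e+8)
a(142) + V = 142 - 2896464523/21 = -2896461541/21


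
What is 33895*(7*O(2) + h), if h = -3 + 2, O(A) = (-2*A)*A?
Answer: -1932015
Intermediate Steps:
O(A) = -2*A²
h = -1
33895*(7*O(2) + h) = 33895*(7*(-2*2²) - 1) = 33895*(7*(-2*4) - 1) = 33895*(7*(-8) - 1) = 33895*(-56 - 1) = 33895*(-57) = -1932015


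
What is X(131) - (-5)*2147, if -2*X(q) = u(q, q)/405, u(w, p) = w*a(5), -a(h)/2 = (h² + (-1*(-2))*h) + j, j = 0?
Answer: 870452/81 ≈ 10746.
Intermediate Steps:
a(h) = -4*h - 2*h² (a(h) = -2*((h² + (-1*(-2))*h) + 0) = -2*((h² + 2*h) + 0) = -2*(h² + 2*h) = -4*h - 2*h²)
u(w, p) = -70*w (u(w, p) = w*(2*5*(-2 - 1*5)) = w*(2*5*(-2 - 5)) = w*(2*5*(-7)) = w*(-70) = -70*w)
X(q) = 7*q/81 (X(q) = -(-70*q)/(2*405) = -(-7)*q/81 = 7*q/81)
X(131) - (-5)*2147 = (7/81)*131 - (-5)*2147 = 917/81 - 1*(-10735) = 917/81 + 10735 = 870452/81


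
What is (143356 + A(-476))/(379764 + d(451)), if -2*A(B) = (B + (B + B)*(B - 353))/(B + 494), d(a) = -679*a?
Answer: 1093021/661815 ≈ 1.6516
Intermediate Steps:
A(B) = -(B + 2*B*(-353 + B))/(2*(494 + B)) (A(B) = -(B + (B + B)*(B - 353))/(2*(B + 494)) = -(B + (2*B)*(-353 + B))/(2*(494 + B)) = -(B + 2*B*(-353 + B))/(2*(494 + B)))
(143356 + A(-476))/(379764 + d(451)) = (143356 + (1/2)*(-476)*(705 - 2*(-476))/(494 - 476))/(379764 - 679*451) = (143356 + (1/2)*(-476)*(705 + 952)/18)/(379764 - 306229) = (143356 + (1/2)*(-476)*(1/18)*1657)/73535 = (143356 - 197183/9)*(1/73535) = (1093021/9)*(1/73535) = 1093021/661815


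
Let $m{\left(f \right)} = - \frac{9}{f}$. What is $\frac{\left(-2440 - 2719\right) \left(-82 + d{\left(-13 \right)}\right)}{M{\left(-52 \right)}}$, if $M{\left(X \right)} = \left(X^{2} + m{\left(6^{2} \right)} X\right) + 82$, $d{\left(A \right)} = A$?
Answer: $\frac{490105}{2799} \approx 175.1$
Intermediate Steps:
$M{\left(X \right)} = 82 + X^{2} - \frac{X}{4}$ ($M{\left(X \right)} = \left(X^{2} + - \frac{9}{6^{2}} X\right) + 82 = \left(X^{2} + - \frac{9}{36} X\right) + 82 = \left(X^{2} + \left(-9\right) \frac{1}{36} X\right) + 82 = \left(X^{2} - \frac{X}{4}\right) + 82 = 82 + X^{2} - \frac{X}{4}$)
$\frac{\left(-2440 - 2719\right) \left(-82 + d{\left(-13 \right)}\right)}{M{\left(-52 \right)}} = \frac{\left(-2440 - 2719\right) \left(-82 - 13\right)}{82 + \left(-52\right)^{2} - -13} = \frac{\left(-5159\right) \left(-95\right)}{82 + 2704 + 13} = \frac{490105}{2799}$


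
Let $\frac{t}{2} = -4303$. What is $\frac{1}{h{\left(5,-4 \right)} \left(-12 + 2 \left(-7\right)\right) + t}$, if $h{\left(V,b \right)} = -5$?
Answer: $- \frac{1}{8476} \approx -0.00011798$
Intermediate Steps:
$t = -8606$ ($t = 2 \left(-4303\right) = -8606$)
$\frac{1}{h{\left(5,-4 \right)} \left(-12 + 2 \left(-7\right)\right) + t} = \frac{1}{- 5 \left(-12 + 2 \left(-7\right)\right) - 8606} = \frac{1}{- 5 \left(-12 - 14\right) - 8606} = \frac{1}{\left(-5\right) \left(-26\right) - 8606} = \frac{1}{130 - 8606} = \frac{1}{-8476} = - \frac{1}{8476}$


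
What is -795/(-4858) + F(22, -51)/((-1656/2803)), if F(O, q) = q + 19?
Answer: 54632461/1005606 ≈ 54.328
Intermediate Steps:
F(O, q) = 19 + q
-795/(-4858) + F(22, -51)/((-1656/2803)) = -795/(-4858) + (19 - 51)/((-1656/2803)) = -795*(-1/4858) - 32/((-1656*1/2803)) = 795/4858 - 32/(-1656/2803) = 795/4858 - 32*(-2803/1656) = 795/4858 + 11212/207 = 54632461/1005606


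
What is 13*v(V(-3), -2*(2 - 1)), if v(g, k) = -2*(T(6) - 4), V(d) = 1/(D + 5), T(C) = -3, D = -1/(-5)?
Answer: 182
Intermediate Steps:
D = ⅕ (D = -1*(-⅕) = ⅕ ≈ 0.20000)
V(d) = 5/26 (V(d) = 1/(⅕ + 5) = 1/(26/5) = 5/26)
v(g, k) = 14 (v(g, k) = -2*(-3 - 4) = -2*(-7) = 14)
13*v(V(-3), -2*(2 - 1)) = 13*14 = 182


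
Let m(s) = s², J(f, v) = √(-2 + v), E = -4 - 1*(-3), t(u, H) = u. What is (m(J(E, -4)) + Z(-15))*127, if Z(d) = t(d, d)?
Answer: -2667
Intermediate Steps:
Z(d) = d
E = -1 (E = -4 + 3 = -1)
(m(J(E, -4)) + Z(-15))*127 = ((√(-2 - 4))² - 15)*127 = ((√(-6))² - 15)*127 = ((I*√6)² - 15)*127 = (-6 - 15)*127 = -21*127 = -2667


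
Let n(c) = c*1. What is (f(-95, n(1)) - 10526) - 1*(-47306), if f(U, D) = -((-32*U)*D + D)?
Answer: 33739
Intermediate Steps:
n(c) = c
f(U, D) = -D + 32*D*U (f(U, D) = -(-32*D*U + D) = -(D - 32*D*U) = -D + 32*D*U)
(f(-95, n(1)) - 10526) - 1*(-47306) = (1*(-1 + 32*(-95)) - 10526) - 1*(-47306) = (1*(-1 - 3040) - 10526) + 47306 = (1*(-3041) - 10526) + 47306 = (-3041 - 10526) + 47306 = -13567 + 47306 = 33739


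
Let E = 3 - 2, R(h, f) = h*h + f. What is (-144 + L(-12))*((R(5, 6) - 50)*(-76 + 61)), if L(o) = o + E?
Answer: -44175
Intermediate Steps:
R(h, f) = f + h² (R(h, f) = h² + f = f + h²)
E = 1
L(o) = 1 + o (L(o) = o + 1 = 1 + o)
(-144 + L(-12))*((R(5, 6) - 50)*(-76 + 61)) = (-144 + (1 - 12))*(((6 + 5²) - 50)*(-76 + 61)) = (-144 - 11)*(((6 + 25) - 50)*(-15)) = -155*(31 - 50)*(-15) = -(-2945)*(-15) = -155*285 = -44175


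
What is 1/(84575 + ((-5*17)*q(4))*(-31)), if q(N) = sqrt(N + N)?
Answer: 199/16699729 - 62*sqrt(2)/83498645 ≈ 1.0866e-5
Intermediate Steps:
q(N) = sqrt(2)*sqrt(N) (q(N) = sqrt(2*N) = sqrt(2)*sqrt(N))
1/(84575 + ((-5*17)*q(4))*(-31)) = 1/(84575 + ((-5*17)*(sqrt(2)*sqrt(4)))*(-31)) = 1/(84575 - 85*sqrt(2)*2*(-31)) = 1/(84575 - 170*sqrt(2)*(-31)) = 1/(84575 + 5270*sqrt(2))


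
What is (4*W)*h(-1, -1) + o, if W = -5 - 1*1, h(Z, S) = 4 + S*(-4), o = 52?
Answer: -140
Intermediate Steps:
h(Z, S) = 4 - 4*S
W = -6 (W = -5 - 1 = -6)
(4*W)*h(-1, -1) + o = (4*(-6))*(4 - 4*(-1)) + 52 = -24*(4 + 4) + 52 = -24*8 + 52 = -192 + 52 = -140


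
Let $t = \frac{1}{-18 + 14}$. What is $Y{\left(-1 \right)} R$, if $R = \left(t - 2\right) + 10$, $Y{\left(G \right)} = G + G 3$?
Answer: $-31$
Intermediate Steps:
$Y{\left(G \right)} = 4 G$ ($Y{\left(G \right)} = G + 3 G = 4 G$)
$t = - \frac{1}{4}$ ($t = \frac{1}{-4} = - \frac{1}{4} \approx -0.25$)
$R = \frac{31}{4}$ ($R = \left(- \frac{1}{4} - 2\right) + 10 = - \frac{9}{4} + 10 = \frac{31}{4} \approx 7.75$)
$Y{\left(-1 \right)} R = 4 \left(-1\right) \frac{31}{4} = \left(-4\right) \frac{31}{4} = -31$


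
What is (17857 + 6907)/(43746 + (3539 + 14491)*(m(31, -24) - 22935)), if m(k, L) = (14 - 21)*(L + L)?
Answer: -6191/101854056 ≈ -6.0783e-5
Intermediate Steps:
m(k, L) = -14*L
(17857 + 6907)/(43746 + (3539 + 14491)*(m(31, -24) - 22935)) = (17857 + 6907)/(43746 + (3539 + 14491)*(-14*(-24) - 22935)) = 24764/(43746 + 18030*(336 - 22935)) = 24764/(43746 + 18030*(-22599)) = 24764/(43746 - 407459970) = 24764/(-407416224) = 24764*(-1/407416224) = -6191/101854056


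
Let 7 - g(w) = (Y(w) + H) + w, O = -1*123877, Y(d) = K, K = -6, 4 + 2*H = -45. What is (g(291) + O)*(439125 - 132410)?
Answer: -76145372615/2 ≈ -3.8073e+10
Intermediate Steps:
H = -49/2 (H = -2 + (1/2)*(-45) = -2 - 45/2 = -49/2 ≈ -24.500)
Y(d) = -6
O = -123877
g(w) = 75/2 - w (g(w) = 7 - ((-6 - 49/2) + w) = 7 - (-61/2 + w) = 7 + (61/2 - w) = 75/2 - w)
(g(291) + O)*(439125 - 132410) = ((75/2 - 1*291) - 123877)*(439125 - 132410) = ((75/2 - 291) - 123877)*306715 = (-507/2 - 123877)*306715 = -248261/2*306715 = -76145372615/2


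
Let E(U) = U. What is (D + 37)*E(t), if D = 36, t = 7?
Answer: 511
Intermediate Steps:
(D + 37)*E(t) = (36 + 37)*7 = 73*7 = 511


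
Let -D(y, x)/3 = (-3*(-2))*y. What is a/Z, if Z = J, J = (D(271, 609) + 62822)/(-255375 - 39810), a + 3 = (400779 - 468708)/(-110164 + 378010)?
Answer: 85747995465/5173356208 ≈ 16.575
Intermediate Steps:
D(y, x) = -18*y (D(y, x) = -3*(-3*(-2))*y = -18*y)
a = -290489/89282 (a = -3 + (400779 - 468708)/(-110164 + 378010) = -3 - 67929/267846 = -3 - 67929*1/267846 = -3 - 22643/89282 = -290489/89282 ≈ -3.2536)
J = -57944/295185 (J = (-18*271 + 62822)/(-255375 - 39810) = (-4878 + 62822)/(-295185) = 57944*(-1/295185) = -57944/295185 ≈ -0.19630)
Z = -57944/295185 ≈ -0.19630
a/Z = -290489/(89282*(-57944/295185)) = -290489/89282*(-295185/57944) = 85747995465/5173356208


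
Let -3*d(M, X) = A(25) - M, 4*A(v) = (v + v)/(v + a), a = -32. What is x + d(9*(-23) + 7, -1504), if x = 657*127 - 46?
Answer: 1166577/14 ≈ 83327.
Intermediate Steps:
A(v) = v/(2*(-32 + v)) (A(v) = ((v + v)/(v - 32))/4 = ((2*v)/(-32 + v))/4 = (2*v/(-32 + v))/4 = v/(2*(-32 + v)))
d(M, X) = 25/42 + M/3 (d(M, X) = -((½)*25/(-32 + 25) - M)/3 = -((½)*25/(-7) - M)/3 = -((½)*25*(-⅐) - M)/3 = -(-25/14 - M)/3 = 25/42 + M/3)
x = 83393 (x = 83439 - 46 = 83393)
x + d(9*(-23) + 7, -1504) = 83393 + (25/42 + (9*(-23) + 7)/3) = 83393 + (25/42 + (-207 + 7)/3) = 83393 + (25/42 + (⅓)*(-200)) = 83393 + (25/42 - 200/3) = 83393 - 925/14 = 1166577/14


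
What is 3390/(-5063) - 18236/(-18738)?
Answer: 14403524/47435247 ≈ 0.30365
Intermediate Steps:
3390/(-5063) - 18236/(-18738) = 3390*(-1/5063) - 18236*(-1/18738) = -3390/5063 + 9118/9369 = 14403524/47435247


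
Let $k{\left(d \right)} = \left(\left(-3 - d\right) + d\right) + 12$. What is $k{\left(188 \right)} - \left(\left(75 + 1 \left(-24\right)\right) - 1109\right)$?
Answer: $1067$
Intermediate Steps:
$k{\left(d \right)} = 9$ ($k{\left(d \right)} = -3 + 12 = 9$)
$k{\left(188 \right)} - \left(\left(75 + 1 \left(-24\right)\right) - 1109\right) = 9 - \left(\left(75 + 1 \left(-24\right)\right) - 1109\right) = 9 - \left(\left(75 - 24\right) - 1109\right) = 9 - \left(51 - 1109\right) = 9 - -1058 = 9 + 1058 = 1067$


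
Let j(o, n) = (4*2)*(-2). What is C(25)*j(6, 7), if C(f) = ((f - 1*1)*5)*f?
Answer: -48000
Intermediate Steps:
j(o, n) = -16 (j(o, n) = 8*(-2) = -16)
C(f) = f*(-5 + 5*f) (C(f) = ((f - 1)*5)*f = ((-1 + f)*5)*f = (-5 + 5*f)*f = f*(-5 + 5*f))
C(25)*j(6, 7) = (5*25*(-1 + 25))*(-16) = (5*25*24)*(-16) = 3000*(-16) = -48000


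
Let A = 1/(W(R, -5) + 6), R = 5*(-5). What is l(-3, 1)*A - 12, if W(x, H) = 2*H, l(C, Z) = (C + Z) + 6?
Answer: -13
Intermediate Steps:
l(C, Z) = 6 + C + Z
R = -25
A = -¼ (A = 1/(2*(-5) + 6) = 1/(-10 + 6) = 1/(-4) = -¼ ≈ -0.25000)
l(-3, 1)*A - 12 = (6 - 3 + 1)*(-¼) - 12 = 4*(-¼) - 12 = -1 - 12 = -13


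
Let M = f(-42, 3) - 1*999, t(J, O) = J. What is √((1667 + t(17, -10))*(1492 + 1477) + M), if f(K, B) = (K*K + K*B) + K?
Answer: √5000393 ≈ 2236.2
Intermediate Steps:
f(K, B) = K + K² + B*K (f(K, B) = (K² + B*K) + K = K + K² + B*K)
M = 597 (M = -42*(1 + 3 - 42) - 1*999 = -42*(-38) - 999 = 1596 - 999 = 597)
√((1667 + t(17, -10))*(1492 + 1477) + M) = √((1667 + 17)*(1492 + 1477) + 597) = √(1684*2969 + 597) = √(4999796 + 597) = √5000393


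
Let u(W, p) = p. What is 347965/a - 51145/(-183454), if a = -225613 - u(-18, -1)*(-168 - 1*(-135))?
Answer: -13073726610/10348915321 ≈ -1.2633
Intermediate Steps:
a = -225646 (a = -225613 - (-1)*(-168 - 1*(-135)) = -225613 - (-1)*(-168 + 135) = -225613 - (-1)*(-33) = -225613 - 1*33 = -225613 - 33 = -225646)
347965/a - 51145/(-183454) = 347965/(-225646) - 51145/(-183454) = 347965*(-1/225646) - 51145*(-1/183454) = -347965/225646 + 51145/183454 = -13073726610/10348915321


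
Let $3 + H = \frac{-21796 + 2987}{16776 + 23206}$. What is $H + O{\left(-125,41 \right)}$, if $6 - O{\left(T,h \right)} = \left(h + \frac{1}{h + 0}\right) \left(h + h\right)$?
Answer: $- \frac{134398311}{39982} \approx -3361.5$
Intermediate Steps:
$H = - \frac{138755}{39982}$ ($H = -3 + \frac{-21796 + 2987}{16776 + 23206} = -3 - \frac{18809}{39982} = - \frac{138755}{39982} \approx -3.4704$)
$O{\left(T,h \right)} = 6 - 2 h \left(h + \frac{1}{h}\right)$ ($O{\left(T,h \right)} = 6 - \left(h + \frac{1}{h + 0}\right) \left(h + h\right) = 6 - \left(h + \frac{1}{h}\right) 2 h = 6 - 2 h \left(h + \frac{1}{h}\right)$)
$H + O{\left(-125,41 \right)} = - \frac{138755}{39982} + \left(4 - 2 \cdot 41^{2}\right) = - \frac{138755}{39982} + \left(4 - 3362\right) = - \frac{138755}{39982} - 3358 = - \frac{134398311}{39982}$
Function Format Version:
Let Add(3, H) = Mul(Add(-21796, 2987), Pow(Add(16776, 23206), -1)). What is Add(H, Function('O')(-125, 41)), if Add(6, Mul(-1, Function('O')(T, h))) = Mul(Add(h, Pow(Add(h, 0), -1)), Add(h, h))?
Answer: Rational(-134398311, 39982) ≈ -3361.5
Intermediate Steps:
H = Rational(-138755, 39982) (H = Add(-3, Mul(Add(-21796, 2987), Pow(Add(16776, 23206), -1))) = Add(-3, Mul(-18809, Pow(39982, -1))) = Add(-3, Mul(-18809, Rational(1, 39982))) = Add(-3, Rational(-18809, 39982)) = Rational(-138755, 39982) ≈ -3.4704)
Function('O')(T, h) = Add(6, Mul(-2, h, Add(h, Pow(h, -1)))) (Function('O')(T, h) = Add(6, Mul(-1, Mul(Add(h, Pow(Add(h, 0), -1)), Add(h, h)))) = Add(6, Mul(-1, Mul(Add(h, Pow(h, -1)), Mul(2, h)))) = Add(6, Mul(-1, Mul(2, h, Add(h, Pow(h, -1))))) = Add(6, Mul(-2, h, Add(h, Pow(h, -1)))))
Add(H, Function('O')(-125, 41)) = Add(Rational(-138755, 39982), Add(4, Mul(-2, Pow(41, 2)))) = Add(Rational(-138755, 39982), Add(4, Mul(-2, 1681))) = Add(Rational(-138755, 39982), Add(4, -3362)) = Add(Rational(-138755, 39982), -3358) = Rational(-134398311, 39982)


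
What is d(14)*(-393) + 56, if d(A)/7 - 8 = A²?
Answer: -561148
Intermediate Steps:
d(A) = 56 + 7*A²
d(14)*(-393) + 56 = (56 + 7*14²)*(-393) + 56 = (56 + 7*196)*(-393) + 56 = (56 + 1372)*(-393) + 56 = 1428*(-393) + 56 = -561204 + 56 = -561148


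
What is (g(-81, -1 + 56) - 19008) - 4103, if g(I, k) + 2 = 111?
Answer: -23002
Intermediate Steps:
g(I, k) = 109 (g(I, k) = -2 + 111 = 109)
(g(-81, -1 + 56) - 19008) - 4103 = (109 - 19008) - 4103 = -18899 - 4103 = -23002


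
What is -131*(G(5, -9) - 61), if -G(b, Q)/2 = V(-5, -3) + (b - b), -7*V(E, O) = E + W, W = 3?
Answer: 56461/7 ≈ 8065.9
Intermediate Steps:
V(E, O) = -3/7 - E/7 (V(E, O) = -(E + 3)/7 = -(3 + E)/7 = -3/7 - E/7)
G(b, Q) = -4/7 (G(b, Q) = -2*((-3/7 - ⅐*(-5)) + (b - b)) = -2*((-3/7 + 5/7) + 0) = -2*(2/7 + 0) = -2*2/7 = -4/7)
-131*(G(5, -9) - 61) = -131*(-4/7 - 61) = -131*(-431/7) = 56461/7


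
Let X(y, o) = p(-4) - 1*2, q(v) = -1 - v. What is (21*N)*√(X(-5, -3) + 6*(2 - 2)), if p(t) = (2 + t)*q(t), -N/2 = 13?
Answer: -1092*I*√2 ≈ -1544.3*I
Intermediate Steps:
N = -26 (N = -2*13 = -26)
p(t) = (-1 - t)*(2 + t) (p(t) = (2 + t)*(-1 - t) = (-1 - t)*(2 + t))
X(y, o) = -8 (X(y, o) = -(1 - 4)*(2 - 4) - 1*2 = -1*(-3)*(-2) - 2 = -6 - 2 = -8)
(21*N)*√(X(-5, -3) + 6*(2 - 2)) = (21*(-26))*√(-8 + 6*(2 - 2)) = -546*√(-8 + 6*0) = -546*√(-8 + 0) = -1092*I*√2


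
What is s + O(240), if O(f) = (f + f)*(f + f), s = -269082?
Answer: -38682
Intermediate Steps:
O(f) = 4*f² (O(f) = (2*f)*(2*f) = 4*f²)
s + O(240) = -269082 + 4*240² = -269082 + 4*57600 = -269082 + 230400 = -38682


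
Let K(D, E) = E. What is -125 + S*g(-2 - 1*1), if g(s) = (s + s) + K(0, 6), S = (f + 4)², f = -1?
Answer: -125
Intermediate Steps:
S = 9 (S = (-1 + 4)² = 3² = 9)
g(s) = 6 + 2*s (g(s) = (s + s) + 6 = 2*s + 6 = 6 + 2*s)
-125 + S*g(-2 - 1*1) = -125 + 9*(6 + 2*(-2 - 1*1)) = -125 + 9*(6 + 2*(-2 - 1)) = -125 + 9*(6 + 2*(-3)) = -125 + 9*(6 - 6) = -125 + 9*0 = -125 + 0 = -125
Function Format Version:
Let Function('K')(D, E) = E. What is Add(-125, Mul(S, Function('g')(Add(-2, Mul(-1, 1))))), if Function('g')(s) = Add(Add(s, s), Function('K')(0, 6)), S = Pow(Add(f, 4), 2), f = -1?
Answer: -125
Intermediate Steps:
S = 9 (S = Pow(Add(-1, 4), 2) = Pow(3, 2) = 9)
Function('g')(s) = Add(6, Mul(2, s)) (Function('g')(s) = Add(Add(s, s), 6) = Add(Mul(2, s), 6) = Add(6, Mul(2, s)))
Add(-125, Mul(S, Function('g')(Add(-2, Mul(-1, 1))))) = Add(-125, Mul(9, Add(6, Mul(2, Add(-2, Mul(-1, 1)))))) = Add(-125, Mul(9, Add(6, Mul(2, Add(-2, -1))))) = Add(-125, Mul(9, Add(6, Mul(2, -3)))) = Add(-125, Mul(9, Add(6, -6))) = Add(-125, Mul(9, 0)) = Add(-125, 0) = -125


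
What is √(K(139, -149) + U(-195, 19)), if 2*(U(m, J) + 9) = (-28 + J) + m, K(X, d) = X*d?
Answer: I*√20822 ≈ 144.3*I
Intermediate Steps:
U(m, J) = -23 + J/2 + m/2 (U(m, J) = -9 + ((-28 + J) + m)/2 = -9 + (-28 + J + m)/2 = -9 + (-14 + J/2 + m/2) = -23 + J/2 + m/2)
√(K(139, -149) + U(-195, 19)) = √(139*(-149) + (-23 + (½)*19 + (½)*(-195))) = √(-20711 + (-23 + 19/2 - 195/2)) = √(-20711 - 111) = √(-20822) = I*√20822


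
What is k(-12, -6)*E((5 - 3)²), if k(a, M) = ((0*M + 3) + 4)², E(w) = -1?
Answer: -49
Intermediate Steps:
k(a, M) = 49 (k(a, M) = ((0 + 3) + 4)² = (3 + 4)² = 7² = 49)
k(-12, -6)*E((5 - 3)²) = 49*(-1) = -49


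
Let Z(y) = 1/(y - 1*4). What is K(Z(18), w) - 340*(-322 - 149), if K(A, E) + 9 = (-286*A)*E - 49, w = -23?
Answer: 1123863/7 ≈ 1.6055e+5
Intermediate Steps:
Z(y) = 1/(-4 + y) (Z(y) = 1/(y - 4) = 1/(-4 + y))
K(A, E) = -58 - 286*A*E (K(A, E) = -9 + ((-286*A)*E - 49) = -9 + (-286*A*E - 49) = -9 + (-49 - 286*A*E) = -58 - 286*A*E)
K(Z(18), w) - 340*(-322 - 149) = (-58 - 286*(-23)/(-4 + 18)) - 340*(-322 - 149) = (-58 - 286*(-23)/14) - 340*(-471) = (-58 - 286*1/14*(-23)) + 160140 = (-58 + 3289/7) + 160140 = 2883/7 + 160140 = 1123863/7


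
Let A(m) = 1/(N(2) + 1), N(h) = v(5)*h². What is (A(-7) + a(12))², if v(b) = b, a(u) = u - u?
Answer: 1/441 ≈ 0.0022676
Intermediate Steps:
a(u) = 0
N(h) = 5*h²
A(m) = 1/21 (A(m) = 1/(5*2² + 1) = 1/(5*4 + 1) = 1/(20 + 1) = 1/21)
(A(-7) + a(12))² = (1/21 + 0)² = (1/21)² = 1/441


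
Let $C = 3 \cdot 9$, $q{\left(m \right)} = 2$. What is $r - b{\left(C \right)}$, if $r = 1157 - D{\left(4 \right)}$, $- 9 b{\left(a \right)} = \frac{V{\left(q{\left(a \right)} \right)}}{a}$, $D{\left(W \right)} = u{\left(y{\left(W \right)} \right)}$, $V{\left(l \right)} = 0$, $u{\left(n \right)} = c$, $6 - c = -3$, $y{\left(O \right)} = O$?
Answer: $1148$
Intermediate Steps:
$c = 9$ ($c = 6 - -3 = 6 + 3 = 9$)
$u{\left(n \right)} = 9$
$C = 27$
$D{\left(W \right)} = 9$
$b{\left(a \right)} = 0$ ($b{\left(a \right)} = - \frac{0 \frac{1}{a}}{9} = \left(- \frac{1}{9}\right) 0 = 0$)
$r = 1148$ ($r = 1157 - 9 = 1148$)
$r - b{\left(C \right)} = 1148 - 0 = 1148 + 0 = 1148$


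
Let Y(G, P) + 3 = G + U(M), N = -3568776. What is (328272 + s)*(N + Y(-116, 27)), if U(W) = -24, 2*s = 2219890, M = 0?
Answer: -5132879977423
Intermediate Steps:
s = 1109945 (s = (1/2)*2219890 = 1109945)
Y(G, P) = -27 + G (Y(G, P) = -3 + (G - 24) = -3 + (-24 + G) = -27 + G)
(328272 + s)*(N + Y(-116, 27)) = (328272 + 1109945)*(-3568776 + (-27 - 116)) = 1438217*(-3568776 - 143) = 1438217*(-3568919) = -5132879977423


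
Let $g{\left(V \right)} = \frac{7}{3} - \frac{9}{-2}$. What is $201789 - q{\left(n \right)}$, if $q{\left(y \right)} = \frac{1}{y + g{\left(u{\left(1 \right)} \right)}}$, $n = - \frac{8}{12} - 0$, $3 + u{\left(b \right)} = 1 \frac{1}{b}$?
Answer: $\frac{7466187}{37} \approx 2.0179 \cdot 10^{5}$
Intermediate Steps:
$u{\left(b \right)} = -3 + \frac{1}{b}$ ($u{\left(b \right)} = -3 + 1 \frac{1}{b} = -3 + \frac{1}{b}$)
$g{\left(V \right)} = \frac{41}{6}$ ($g{\left(V \right)} = 7 \cdot \frac{1}{3} - - \frac{9}{2} = \frac{7}{3} + \frac{9}{2} = \frac{41}{6}$)
$n = - \frac{2}{3}$ ($n = \left(-8\right) \frac{1}{12} + 0 = - \frac{2}{3} + 0 = - \frac{2}{3} \approx -0.66667$)
$q{\left(y \right)} = \frac{1}{\frac{41}{6} + y}$ ($q{\left(y \right)} = \frac{1}{y + \frac{41}{6}} = \frac{1}{\frac{41}{6} + y}$)
$201789 - q{\left(n \right)} = 201789 - \frac{6}{41 + 6 \left(- \frac{2}{3}\right)} = 201789 - \frac{6}{41 - 4} = 201789 - \frac{6}{37} = \frac{7466187}{37}$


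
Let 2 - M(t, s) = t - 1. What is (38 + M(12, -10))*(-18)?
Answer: -522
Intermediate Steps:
M(t, s) = 3 - t (M(t, s) = 2 - (t - 1) = 2 - (-1 + t) = 2 + (1 - t) = 3 - t)
(38 + M(12, -10))*(-18) = (38 + (3 - 1*12))*(-18) = (38 + (3 - 12))*(-18) = (38 - 9)*(-18) = 29*(-18) = -522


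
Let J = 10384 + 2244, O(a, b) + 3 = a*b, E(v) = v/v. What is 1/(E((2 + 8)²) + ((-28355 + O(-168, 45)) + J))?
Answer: -1/23289 ≈ -4.2939e-5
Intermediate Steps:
E(v) = 1
O(a, b) = -3 + a*b
J = 12628
1/(E((2 + 8)²) + ((-28355 + O(-168, 45)) + J)) = 1/(1 + ((-28355 + (-3 - 168*45)) + 12628)) = 1/(1 + ((-28355 + (-3 - 7560)) + 12628)) = 1/(1 + ((-28355 - 7563) + 12628)) = 1/(1 + (-35918 + 12628)) = 1/(1 - 23290) = 1/(-23289) = -1/23289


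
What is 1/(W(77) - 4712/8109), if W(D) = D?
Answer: 8109/619681 ≈ 0.013086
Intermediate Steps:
1/(W(77) - 4712/8109) = 1/(77 - 4712/8109) = 1/(619681/8109) = 8109/619681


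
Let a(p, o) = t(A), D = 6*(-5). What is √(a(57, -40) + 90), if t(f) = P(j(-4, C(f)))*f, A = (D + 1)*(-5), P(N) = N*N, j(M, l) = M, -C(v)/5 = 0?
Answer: √2410 ≈ 49.092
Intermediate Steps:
C(v) = 0 (C(v) = -5*0 = 0)
D = -30
P(N) = N²
A = 145 (A = (-30 + 1)*(-5) = -29*(-5) = 145)
t(f) = 16*f (t(f) = (-4)²*f = 16*f)
a(p, o) = 2320 (a(p, o) = 16*145 = 2320)
√(a(57, -40) + 90) = √(2320 + 90) = √2410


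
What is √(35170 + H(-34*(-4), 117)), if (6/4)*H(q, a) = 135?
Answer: 2*√8815 ≈ 187.78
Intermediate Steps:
H(q, a) = 90 (H(q, a) = (⅔)*135 = 90)
√(35170 + H(-34*(-4), 117)) = √(35170 + 90) = √35260 = 2*√8815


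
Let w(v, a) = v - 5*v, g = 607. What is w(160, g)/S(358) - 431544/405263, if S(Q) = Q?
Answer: -206930536/72542077 ≈ -2.8526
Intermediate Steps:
w(v, a) = -4*v
w(160, g)/S(358) - 431544/405263 = -4*160/358 - 431544/405263 = -640*1/358 - 431544*1/405263 = -320/179 - 431544/405263 = -206930536/72542077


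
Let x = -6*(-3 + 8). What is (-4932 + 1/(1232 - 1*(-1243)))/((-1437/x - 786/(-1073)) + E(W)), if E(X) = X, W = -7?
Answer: -26195576054/221124915 ≈ -118.47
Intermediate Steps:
x = -30 (x = -6*5 = -30)
(-4932 + 1/(1232 - 1*(-1243)))/((-1437/x - 786/(-1073)) + E(W)) = (-4932 + 1/(1232 - 1*(-1243)))/((-1437/(-30) - 786/(-1073)) - 7) = (-4932 + 1/(1232 + 1243))/((-1437*(-1/30) - 786*(-1/1073)) - 7) = (-4932 + 1/2475)/((479/10 + 786/1073) - 7) = (-4932 + 1/2475)/(521827/10730 - 7) = -12206699/(2475*446717/10730) = -12206699/2475*10730/446717 = -26195576054/221124915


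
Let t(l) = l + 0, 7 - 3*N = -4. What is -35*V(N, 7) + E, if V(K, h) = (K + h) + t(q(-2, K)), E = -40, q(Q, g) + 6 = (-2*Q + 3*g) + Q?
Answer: -1975/3 ≈ -658.33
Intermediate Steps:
N = 11/3 (N = 7/3 - 1/3*(-4) = 7/3 + 4/3 = 11/3 ≈ 3.6667)
q(Q, g) = -6 - Q + 3*g (q(Q, g) = -6 + ((-2*Q + 3*g) + Q) = -6 + (-Q + 3*g) = -6 - Q + 3*g)
t(l) = l
V(K, h) = -4 + h + 4*K (V(K, h) = (K + h) + (-6 - 1*(-2) + 3*K) = (K + h) + (-6 + 2 + 3*K) = (K + h) + (-4 + 3*K) = -4 + h + 4*K)
-35*V(N, 7) + E = -35*(-4 + 7 + 4*(11/3)) - 40 = -35*(-4 + 7 + 44/3) - 40 = -35*53/3 - 40 = -1855/3 - 40 = -1975/3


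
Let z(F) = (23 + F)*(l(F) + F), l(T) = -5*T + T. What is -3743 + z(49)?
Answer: -14327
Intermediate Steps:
l(T) = -4*T
z(F) = -3*F*(23 + F) (z(F) = (23 + F)*(-4*F + F) = (23 + F)*(-3*F) = -3*F*(23 + F))
-3743 + z(49) = -3743 + 3*49*(-23 - 1*49) = -3743 + 3*49*(-23 - 49) = -3743 + 3*49*(-72) = -3743 - 10584 = -14327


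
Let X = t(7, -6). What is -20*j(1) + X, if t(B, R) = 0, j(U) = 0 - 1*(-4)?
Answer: -80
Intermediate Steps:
j(U) = 4 (j(U) = 0 + 4 = 4)
X = 0
-20*j(1) + X = -20*4 + 0 = -80 + 0 = -80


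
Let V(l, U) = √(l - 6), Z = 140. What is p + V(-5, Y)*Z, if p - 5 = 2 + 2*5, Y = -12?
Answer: 17 + 140*I*√11 ≈ 17.0 + 464.33*I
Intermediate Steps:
V(l, U) = √(-6 + l)
p = 17 (p = 5 + (2 + 2*5) = 5 + (2 + 10) = 5 + 12 = 17)
p + V(-5, Y)*Z = 17 + √(-6 - 5)*140 = 17 + √(-11)*140 = 17 + (I*√11)*140 = 17 + 140*I*√11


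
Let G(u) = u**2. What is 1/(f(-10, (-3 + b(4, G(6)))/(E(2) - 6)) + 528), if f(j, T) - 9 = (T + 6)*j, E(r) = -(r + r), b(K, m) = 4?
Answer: 1/478 ≈ 0.0020920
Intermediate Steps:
E(r) = -2*r
f(j, T) = 9 + j*(6 + T) (f(j, T) = 9 + (T + 6)*j = 9 + (6 + T)*j = 9 + j*(6 + T))
1/(f(-10, (-3 + b(4, G(6)))/(E(2) - 6)) + 528) = 1/((9 + 6*(-10) + ((-3 + 4)/(-2*2 - 6))*(-10)) + 528) = 1/((9 - 60 + (1/(-4 - 6))*(-10)) + 528) = 1/((9 - 60 + (1/(-10))*(-10)) + 528) = 1/((9 - 60 + (1*(-1/10))*(-10)) + 528) = 1/((9 - 60 - 1/10*(-10)) + 528) = 1/((9 - 60 + 1) + 528) = 1/(-50 + 528) = 1/478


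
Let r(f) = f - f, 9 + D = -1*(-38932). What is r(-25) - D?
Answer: -38923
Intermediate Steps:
D = 38923 (D = -9 - 1*(-38932) = -9 + 38932 = 38923)
r(f) = 0
r(-25) - D = 0 - 1*38923 = 0 - 38923 = -38923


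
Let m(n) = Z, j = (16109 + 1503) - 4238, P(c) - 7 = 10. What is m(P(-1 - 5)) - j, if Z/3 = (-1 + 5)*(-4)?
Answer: -13422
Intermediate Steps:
P(c) = 17 (P(c) = 7 + 10 = 17)
j = 13374 (j = 17612 - 4238 = 13374)
Z = -48 (Z = 3*((-1 + 5)*(-4)) = 3*(4*(-4)) = 3*(-16) = -48)
m(n) = -48
m(P(-1 - 5)) - j = -48 - 1*13374 = -48 - 13374 = -13422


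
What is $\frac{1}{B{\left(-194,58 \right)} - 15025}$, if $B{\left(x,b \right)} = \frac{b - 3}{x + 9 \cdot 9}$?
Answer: $- \frac{113}{1697880} \approx -6.6554 \cdot 10^{-5}$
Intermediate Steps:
$B{\left(x,b \right)} = \frac{-3 + b}{81 + x}$ ($B{\left(x,b \right)} = \frac{-3 + b}{x + 81} = \frac{-3 + b}{81 + x}$)
$\frac{1}{B{\left(-194,58 \right)} - 15025} = \frac{1}{\frac{-3 + 58}{81 - 194} - 15025} = \frac{1}{\frac{1}{-113} \cdot 55 - 15025} = \frac{1}{\left(- \frac{1}{113}\right) 55 - 15025} = \frac{1}{- \frac{55}{113} - 15025} = \frac{1}{- \frac{1697880}{113}} = - \frac{113}{1697880}$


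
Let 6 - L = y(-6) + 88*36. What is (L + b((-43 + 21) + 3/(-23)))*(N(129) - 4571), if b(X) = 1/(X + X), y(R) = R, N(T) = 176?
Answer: 14120392245/1018 ≈ 1.3871e+7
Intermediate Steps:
L = -3156 (L = 6 - (-6 + 88*36) = 6 - (-6 + 3168) = 6 - 1*3162 = 6 - 3162 = -3156)
b(X) = 1/(2*X)
(L + b((-43 + 21) + 3/(-23)))*(N(129) - 4571) = (-3156 + 1/(2*((-43 + 21) + 3/(-23))))*(176 - 4571) = (-3156 + 1/(2*(-22 + 3*(-1/23))))*(-4395) = (-3156 + 1/(2*(-22 - 3/23)))*(-4395) = (-3156 + 1/(2*(-509/23)))*(-4395) = (-3156 + (½)*(-23/509))*(-4395) = (-3156 - 23/1018)*(-4395) = -3212831/1018*(-4395) = 14120392245/1018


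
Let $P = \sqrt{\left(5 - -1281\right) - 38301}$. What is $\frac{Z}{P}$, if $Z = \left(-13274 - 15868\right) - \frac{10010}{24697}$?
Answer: $\frac{719729984 i \sqrt{37015}}{914159455} \approx 151.47 i$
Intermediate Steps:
$Z = - \frac{719729984}{24697}$ ($Z = -29142 - \frac{10010}{24697} = - \frac{719729984}{24697} \approx -29142.0$)
$P = i \sqrt{37015}$ ($P = \sqrt{\left(5 + 1281\right) - 38301} = \sqrt{1286 - 38301} = \sqrt{-37015} = i \sqrt{37015} \approx 192.39 i$)
$\frac{Z}{P} = - \frac{719729984}{24697 i \sqrt{37015}} = - \frac{719729984 \left(- \frac{i \sqrt{37015}}{37015}\right)}{24697} = \frac{719729984 i \sqrt{37015}}{914159455}$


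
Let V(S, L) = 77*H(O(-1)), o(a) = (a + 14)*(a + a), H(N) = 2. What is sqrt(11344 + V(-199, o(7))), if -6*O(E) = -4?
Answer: sqrt(11498) ≈ 107.23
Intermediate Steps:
O(E) = 2/3 (O(E) = -1/6*(-4) = 2/3)
o(a) = 2*a*(14 + a) (o(a) = (14 + a)*(2*a) = 2*a*(14 + a))
V(S, L) = 154 (V(S, L) = 77*2 = 154)
sqrt(11344 + V(-199, o(7))) = sqrt(11344 + 154) = sqrt(11498)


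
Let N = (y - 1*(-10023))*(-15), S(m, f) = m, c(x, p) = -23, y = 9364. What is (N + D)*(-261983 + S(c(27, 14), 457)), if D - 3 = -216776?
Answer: 132988481468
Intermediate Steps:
D = -216773 (D = 3 - 216776 = -216773)
N = -290805 (N = (9364 - 1*(-10023))*(-15) = (9364 + 10023)*(-15) = 19387*(-15) = -290805)
(N + D)*(-261983 + S(c(27, 14), 457)) = (-290805 - 216773)*(-261983 - 23) = -507578*(-262006) = 132988481468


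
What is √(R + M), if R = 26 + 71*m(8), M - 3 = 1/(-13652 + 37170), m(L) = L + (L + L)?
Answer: √958515953010/23518 ≈ 41.629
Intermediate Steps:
m(L) = 3*L (m(L) = L + 2*L = 3*L)
M = 70555/23518 (M = 3 + 1/(-13652 + 37170) = 3 + 1/23518 = 70555/23518 ≈ 3.0000)
R = 1730 (R = 26 + 71*(3*8) = 26 + 71*24 = 26 + 1704 = 1730)
√(R + M) = √(1730 + 70555/23518) = √(40756695/23518) = √958515953010/23518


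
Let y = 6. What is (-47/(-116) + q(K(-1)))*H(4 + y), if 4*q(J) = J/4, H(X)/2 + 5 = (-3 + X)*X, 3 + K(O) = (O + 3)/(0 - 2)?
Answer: 585/29 ≈ 20.172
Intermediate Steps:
K(O) = -9/2 - O/2 (K(O) = -3 + (O + 3)/(0 - 2) = -3 + (3 + O)/(-2) = -3 + (3 + O)*(-½) = -3 + (-3/2 - O/2) = -9/2 - O/2)
H(X) = -10 + 2*X*(-3 + X) (H(X) = -10 + 2*((-3 + X)*X) = -10 + 2*(X*(-3 + X)) = -10 + 2*X*(-3 + X))
q(J) = J/16 (q(J) = (J/4)/4 = J/16)
(-47/(-116) + q(K(-1)))*H(4 + y) = (-47/(-116) + (-9/2 - ½*(-1))/16)*(-10 - 6*(4 + 6) + 2*(4 + 6)²) = (-47*(-1/116) + (-9/2 + ½)/16)*(-10 - 6*10 + 2*10²) = (47/116 + (1/16)*(-4))*(-10 - 60 + 2*100) = (47/116 - ¼)*(-10 - 60 + 200) = (9/58)*130 = 585/29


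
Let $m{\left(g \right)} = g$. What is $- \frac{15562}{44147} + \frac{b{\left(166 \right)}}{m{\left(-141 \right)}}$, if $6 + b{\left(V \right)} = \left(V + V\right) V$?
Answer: $- \frac{2434958824}{6224727} \approx -391.18$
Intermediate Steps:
$b{\left(V \right)} = -6 + 2 V^{2}$ ($b{\left(V \right)} = -6 + \left(V + V\right) V = -6 + 2 V V = -6 + 2 V^{2}$)
$- \frac{15562}{44147} + \frac{b{\left(166 \right)}}{m{\left(-141 \right)}} = - \frac{15562}{44147} + \frac{-6 + 2 \cdot 166^{2}}{-141} = \left(-15562\right) \frac{1}{44147} + \left(-6 + 2 \cdot 27556\right) \left(- \frac{1}{141}\right) = - \frac{15562}{44147} + \left(-6 + 55112\right) \left(- \frac{1}{141}\right) = - \frac{15562}{44147} + 55106 \left(- \frac{1}{141}\right) = - \frac{15562}{44147} - \frac{55106}{141} = - \frac{2434958824}{6224727}$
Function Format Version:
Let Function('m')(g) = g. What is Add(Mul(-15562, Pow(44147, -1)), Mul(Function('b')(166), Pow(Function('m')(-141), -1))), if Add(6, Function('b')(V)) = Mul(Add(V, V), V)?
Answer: Rational(-2434958824, 6224727) ≈ -391.18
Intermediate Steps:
Function('b')(V) = Add(-6, Mul(2, Pow(V, 2))) (Function('b')(V) = Add(-6, Mul(Add(V, V), V)) = Add(-6, Mul(Mul(2, V), V)) = Add(-6, Mul(2, Pow(V, 2))))
Add(Mul(-15562, Pow(44147, -1)), Mul(Function('b')(166), Pow(Function('m')(-141), -1))) = Add(Mul(-15562, Pow(44147, -1)), Mul(Add(-6, Mul(2, Pow(166, 2))), Pow(-141, -1))) = Add(Mul(-15562, Rational(1, 44147)), Mul(Add(-6, Mul(2, 27556)), Rational(-1, 141))) = Add(Rational(-15562, 44147), Mul(Add(-6, 55112), Rational(-1, 141))) = Add(Rational(-15562, 44147), Mul(55106, Rational(-1, 141))) = Add(Rational(-15562, 44147), Rational(-55106, 141)) = Rational(-2434958824, 6224727)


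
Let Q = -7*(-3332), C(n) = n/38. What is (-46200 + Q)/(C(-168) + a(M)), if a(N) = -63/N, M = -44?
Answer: 2732048/357 ≈ 7652.8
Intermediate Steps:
C(n) = n/38 (C(n) = n*(1/38) = n/38)
Q = 23324
(-46200 + Q)/(C(-168) + a(M)) = (-46200 + 23324)/((1/38)*(-168) - 63/(-44)) = -22876/(-84/19 - 63*(-1/44)) = -22876/(-84/19 + 63/44) = -22876/(-2499/836) = -22876*(-836/2499) = 2732048/357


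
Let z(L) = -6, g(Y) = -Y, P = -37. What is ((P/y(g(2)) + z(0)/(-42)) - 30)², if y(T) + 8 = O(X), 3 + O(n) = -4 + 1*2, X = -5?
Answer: 6041764/8281 ≈ 729.59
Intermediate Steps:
O(n) = -5 (O(n) = -3 + (-4 + 1*2) = -3 + (-4 + 2) = -3 - 2 = -5)
y(T) = -13 (y(T) = -8 - 5 = -13)
((P/y(g(2)) + z(0)/(-42)) - 30)² = ((-37/(-13) - 6/(-42)) - 30)² = ((-37*(-1/13) - 6*(-1/42)) - 30)² = ((37/13 + ⅐) - 30)² = (272/91 - 30)² = (-2458/91)² = 6041764/8281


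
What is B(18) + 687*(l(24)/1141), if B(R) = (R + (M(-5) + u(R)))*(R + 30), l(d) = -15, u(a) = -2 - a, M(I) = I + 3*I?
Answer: -1215201/1141 ≈ -1065.0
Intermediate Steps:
M(I) = 4*I
B(R) = -660 - 22*R (B(R) = (R + (4*(-5) + (-2 - R)))*(R + 30) = (R + (-20 + (-2 - R)))*(30 + R) = (R + (-22 - R))*(30 + R) = -22*(30 + R) = -660 - 22*R)
B(18) + 687*(l(24)/1141) = (-660 - 22*18) + 687*(-15/1141) = (-660 - 396) + 687*(-15*1/1141) = -1056 + 687*(-15/1141) = -1056 - 10305/1141 = -1215201/1141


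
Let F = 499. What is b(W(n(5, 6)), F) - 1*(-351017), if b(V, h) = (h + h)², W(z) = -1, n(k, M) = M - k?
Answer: 1347021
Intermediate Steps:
b(V, h) = 4*h² (b(V, h) = (2*h)² = 4*h²)
b(W(n(5, 6)), F) - 1*(-351017) = 4*499² - 1*(-351017) = 4*249001 + 351017 = 996004 + 351017 = 1347021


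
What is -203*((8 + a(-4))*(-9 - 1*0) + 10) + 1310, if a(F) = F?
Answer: 6588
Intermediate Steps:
-203*((8 + a(-4))*(-9 - 1*0) + 10) + 1310 = -203*((8 - 4)*(-9 - 1*0) + 10) + 1310 = -203*(4*(-9 + 0) + 10) + 1310 = -203*(4*(-9) + 10) + 1310 = -203*(-36 + 10) + 1310 = -203*(-26) + 1310 = 5278 + 1310 = 6588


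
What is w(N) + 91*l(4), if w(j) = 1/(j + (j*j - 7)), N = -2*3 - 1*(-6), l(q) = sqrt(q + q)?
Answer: -1/7 + 182*sqrt(2) ≈ 257.24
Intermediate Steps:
l(q) = sqrt(2)*sqrt(q) (l(q) = sqrt(2*q) = sqrt(2)*sqrt(q))
N = 0 (N = -6 + 6 = 0)
w(j) = 1/(-7 + j + j**2) (w(j) = 1/(j + (j**2 - 7)) = 1/(j + (-7 + j**2)) = 1/(-7 + j + j**2))
w(N) + 91*l(4) = 1/(-7 + 0 + 0**2) + 91*(sqrt(2)*sqrt(4)) = 1/(-7 + 0 + 0) + 91*(sqrt(2)*2) = 1/(-7) + 91*(2*sqrt(2)) = -1/7 + 182*sqrt(2)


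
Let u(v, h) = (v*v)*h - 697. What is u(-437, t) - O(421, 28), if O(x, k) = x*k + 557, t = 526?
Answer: 100436652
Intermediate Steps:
u(v, h) = -697 + h*v² (u(v, h) = v²*h - 697 = h*v² - 697 = -697 + h*v²)
O(x, k) = 557 + k*x (O(x, k) = k*x + 557 = 557 + k*x)
u(-437, t) - O(421, 28) = (-697 + 526*(-437)²) - (557 + 28*421) = (-697 + 526*190969) - (557 + 11788) = (-697 + 100449694) - 1*12345 = 100448997 - 12345 = 100436652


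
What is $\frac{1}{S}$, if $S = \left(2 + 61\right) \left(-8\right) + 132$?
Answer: $- \frac{1}{372} \approx -0.0026882$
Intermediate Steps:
$S = -372$ ($S = 63 \left(-8\right) + 132 = -504 + 132 = -372$)
$\frac{1}{S} = \frac{1}{-372} = - \frac{1}{372}$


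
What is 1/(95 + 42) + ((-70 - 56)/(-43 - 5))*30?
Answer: 43159/548 ≈ 78.757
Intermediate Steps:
1/(95 + 42) + ((-70 - 56)/(-43 - 5))*30 = 1/137 - 126/(-48)*30 = 1/137 - 126*(-1/48)*30 = 1/137 + (21/8)*30 = 1/137 + 315/4 = 43159/548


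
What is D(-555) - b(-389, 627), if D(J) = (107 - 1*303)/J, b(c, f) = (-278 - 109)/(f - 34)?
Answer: 331013/329115 ≈ 1.0058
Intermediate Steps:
b(c, f) = -387/(-34 + f)
D(J) = -196/J (D(J) = (107 - 303)/J = -196/J)
D(-555) - b(-389, 627) = -196/(-555) - (-387)/(-34 + 627) = -196*(-1/555) - (-387)/593 = 196/555 - (-387)/593 = 196/555 - 1*(-387/593) = 196/555 + 387/593 = 331013/329115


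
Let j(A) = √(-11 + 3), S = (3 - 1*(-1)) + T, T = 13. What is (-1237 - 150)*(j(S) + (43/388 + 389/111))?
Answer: -215962835/43068 - 2774*I*√2 ≈ -5014.5 - 3923.0*I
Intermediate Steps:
S = 17 (S = (3 - 1*(-1)) + 13 = (3 + 1) + 13 = 4 + 13 = 17)
j(A) = 2*I*√2 (j(A) = √(-8) = 2*I*√2)
(-1237 - 150)*(j(S) + (43/388 + 389/111)) = (-1237 - 150)*(2*I*√2 + (43/388 + 389/111)) = -1387*(2*I*√2 + (43*(1/388) + 389*(1/111))) = -1387*(2*I*√2 + (43/388 + 389/111)) = -1387*(2*I*√2 + 155705/43068) = -1387*(155705/43068 + 2*I*√2) = -215962835/43068 - 2774*I*√2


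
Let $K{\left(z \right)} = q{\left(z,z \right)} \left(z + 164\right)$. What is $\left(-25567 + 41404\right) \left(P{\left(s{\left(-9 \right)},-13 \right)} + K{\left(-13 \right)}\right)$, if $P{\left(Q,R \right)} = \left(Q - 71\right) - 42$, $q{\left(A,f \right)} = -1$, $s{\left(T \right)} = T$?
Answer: $-4323501$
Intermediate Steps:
$K{\left(z \right)} = -164 - z$ ($K{\left(z \right)} = - (z + 164) = - (164 + z) = -164 - z$)
$P{\left(Q,R \right)} = -113 + Q$ ($P{\left(Q,R \right)} = \left(-71 + Q\right) - 42 = -113 + Q$)
$\left(-25567 + 41404\right) \left(P{\left(s{\left(-9 \right)},-13 \right)} + K{\left(-13 \right)}\right) = \left(-25567 + 41404\right) \left(\left(-113 - 9\right) - 151\right) = 15837 \left(-122 + \left(-164 + 13\right)\right) = 15837 \left(-122 - 151\right) = 15837 \left(-273\right) = -4323501$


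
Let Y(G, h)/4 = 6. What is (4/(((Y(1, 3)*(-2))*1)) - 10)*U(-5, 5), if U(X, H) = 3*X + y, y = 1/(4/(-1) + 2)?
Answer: 3751/24 ≈ 156.29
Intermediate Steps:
Y(G, h) = 24 (Y(G, h) = 4*6 = 24)
y = -½ (y = 1/(4*(-1) + 2) = 1/(-4 + 2) = 1/(-2) = -½ ≈ -0.50000)
U(X, H) = -½ + 3*X (U(X, H) = 3*X - ½ = -½ + 3*X)
(4/(((Y(1, 3)*(-2))*1)) - 10)*U(-5, 5) = (4/(((24*(-2))*1)) - 10)*(-½ + 3*(-5)) = (4/((-48*1)) - 10)*(-½ - 15) = (4/(-48) - 10)*(-31/2) = (4*(-1/48) - 10)*(-31/2) = (-1/12 - 10)*(-31/2) = -121/12*(-31/2) = 3751/24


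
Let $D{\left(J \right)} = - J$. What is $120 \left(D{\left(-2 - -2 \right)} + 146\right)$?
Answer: $17520$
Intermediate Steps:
$120 \left(D{\left(-2 - -2 \right)} + 146\right) = 120 \left(- (-2 - -2) + 146\right) = 120 \left(- (-2 + 2) + 146\right) = 120 \left(\left(-1\right) 0 + 146\right) = 120 \left(0 + 146\right) = 120 \cdot 146 = 17520$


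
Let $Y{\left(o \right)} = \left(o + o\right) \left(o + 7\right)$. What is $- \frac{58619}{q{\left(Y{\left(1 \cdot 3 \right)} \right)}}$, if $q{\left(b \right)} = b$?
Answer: $- \frac{58619}{60} \approx -976.98$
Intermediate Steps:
$Y{\left(o \right)} = 2 o \left(7 + o\right)$
$- \frac{58619}{q{\left(Y{\left(1 \cdot 3 \right)} \right)}} = - \frac{58619}{2 \cdot 1 \cdot 3 \left(7 + 1 \cdot 3\right)} = - \frac{58619}{2 \cdot 3 \left(7 + 3\right)} = - \frac{58619}{2 \cdot 3 \cdot 10} = - \frac{58619}{60}$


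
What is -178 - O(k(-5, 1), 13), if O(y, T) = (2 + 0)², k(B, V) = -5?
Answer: -182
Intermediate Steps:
O(y, T) = 4 (O(y, T) = 2² = 4)
-178 - O(k(-5, 1), 13) = -178 - 1*4 = -178 - 4 = -182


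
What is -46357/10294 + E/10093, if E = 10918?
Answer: -355491309/103897342 ≈ -3.4216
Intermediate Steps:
-46357/10294 + E/10093 = -46357/10294 + 10918/10093 = -355491309/103897342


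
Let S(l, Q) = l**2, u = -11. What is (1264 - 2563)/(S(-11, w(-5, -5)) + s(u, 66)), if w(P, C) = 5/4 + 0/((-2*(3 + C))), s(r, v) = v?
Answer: -1299/187 ≈ -6.9465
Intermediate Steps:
w(P, C) = 5/4 (w(P, C) = 5*(1/4) + 0/(-6 - 2*C) = 5/4 + 0 = 5/4)
(1264 - 2563)/(S(-11, w(-5, -5)) + s(u, 66)) = (1264 - 2563)/((-11)**2 + 66) = -1299/(121 + 66) = -1299/187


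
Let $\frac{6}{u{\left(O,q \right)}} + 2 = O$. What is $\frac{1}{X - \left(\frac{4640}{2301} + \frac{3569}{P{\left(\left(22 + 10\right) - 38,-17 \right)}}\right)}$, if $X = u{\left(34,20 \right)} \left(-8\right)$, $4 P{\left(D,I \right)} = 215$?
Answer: $- \frac{23010}{1608779} \approx -0.014303$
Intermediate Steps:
$P{\left(D,I \right)} = \frac{215}{4}$ ($P{\left(D,I \right)} = \frac{1}{4} \cdot 215 = \frac{215}{4}$)
$u{\left(O,q \right)} = \frac{6}{-2 + O}$
$X = - \frac{3}{2}$ ($X = \frac{6}{-2 + 34} \left(-8\right) = \frac{6}{32} \left(-8\right) = 6 \cdot \frac{1}{32} \left(-8\right) = \frac{3}{16} \left(-8\right) = - \frac{3}{2} \approx -1.5$)
$\frac{1}{X - \left(\frac{4640}{2301} + \frac{3569}{P{\left(\left(22 + 10\right) - 38,-17 \right)}}\right)} = \frac{1}{- \frac{3}{2} - \left(\frac{332}{5} + \frac{4640}{2301}\right)} = \frac{1}{- \frac{3}{2} - \frac{787132}{11505}} = \frac{1}{- \frac{1608779}{23010}} = - \frac{23010}{1608779}$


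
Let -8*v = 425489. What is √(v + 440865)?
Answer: √6202862/4 ≈ 622.64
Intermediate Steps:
v = -425489/8 (v = -⅛*425489 = -425489/8 ≈ -53186.)
√(v + 440865) = √(-425489/8 + 440865) = √(3101431/8) = √6202862/4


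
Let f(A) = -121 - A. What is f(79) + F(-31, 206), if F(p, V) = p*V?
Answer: -6586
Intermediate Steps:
F(p, V) = V*p
f(79) + F(-31, 206) = (-121 - 1*79) + 206*(-31) = (-121 - 79) - 6386 = -200 - 6386 = -6586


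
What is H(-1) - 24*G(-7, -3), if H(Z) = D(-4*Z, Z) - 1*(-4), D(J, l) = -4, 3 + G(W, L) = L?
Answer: 144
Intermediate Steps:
G(W, L) = -3 + L
H(Z) = 0 (H(Z) = -4 - 1*(-4) = -4 + 4 = 0)
H(-1) - 24*G(-7, -3) = 0 - 24*(-3 - 3) = 0 - 24*(-6) = 0 + 144 = 144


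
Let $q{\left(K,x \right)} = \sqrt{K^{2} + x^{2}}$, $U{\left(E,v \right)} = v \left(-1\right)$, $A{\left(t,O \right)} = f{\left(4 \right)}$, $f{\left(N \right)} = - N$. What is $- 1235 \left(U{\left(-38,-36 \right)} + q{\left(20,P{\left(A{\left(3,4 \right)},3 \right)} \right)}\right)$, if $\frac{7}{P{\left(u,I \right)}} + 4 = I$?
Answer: $-44460 - 1235 \sqrt{449} \approx -70629.0$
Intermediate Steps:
$A{\left(t,O \right)} = -4$ ($A{\left(t,O \right)} = \left(-1\right) 4 = -4$)
$P{\left(u,I \right)} = \frac{7}{-4 + I}$
$U{\left(E,v \right)} = - v$
$- 1235 \left(U{\left(-38,-36 \right)} + q{\left(20,P{\left(A{\left(3,4 \right)},3 \right)} \right)}\right) = - 1235 \left(\left(-1\right) \left(-36\right) + \sqrt{20^{2} + \left(\frac{7}{-4 + 3}\right)^{2}}\right) = - 1235 \left(36 + \sqrt{400 + \left(\frac{7}{-1}\right)^{2}}\right) = - 1235 \left(36 + \sqrt{400 + \left(7 \left(-1\right)\right)^{2}}\right) = - 1235 \left(36 + \sqrt{400 + \left(-7\right)^{2}}\right) = - 1235 \left(36 + \sqrt{400 + 49}\right) = - 1235 \left(36 + \sqrt{449}\right) = -44460 - 1235 \sqrt{449}$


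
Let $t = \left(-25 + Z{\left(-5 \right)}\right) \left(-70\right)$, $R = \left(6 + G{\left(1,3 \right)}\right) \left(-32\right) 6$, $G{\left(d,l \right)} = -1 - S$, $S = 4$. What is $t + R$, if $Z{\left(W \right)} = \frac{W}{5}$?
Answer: $1628$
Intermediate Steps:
$Z{\left(W \right)} = \frac{W}{5}$ ($Z{\left(W \right)} = W \frac{1}{5} = \frac{W}{5}$)
$G{\left(d,l \right)} = -5$ ($G{\left(d,l \right)} = -1 - 4 = -5$)
$R = -192$ ($R = \left(6 - 5\right) \left(-32\right) 6 = 1 \left(-32\right) 6 = \left(-32\right) 6 = -192$)
$t = 1820$ ($t = \left(-25 + \frac{1}{5} \left(-5\right)\right) \left(-70\right) = \left(-25 - 1\right) \left(-70\right) = \left(-26\right) \left(-70\right) = 1820$)
$t + R = 1820 - 192 = 1628$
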